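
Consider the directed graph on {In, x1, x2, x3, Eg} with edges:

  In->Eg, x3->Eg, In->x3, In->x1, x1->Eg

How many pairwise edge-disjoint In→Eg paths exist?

Assign every edge capacity 1; by Menger, the answer equals the max flow.
Path In→Eg (+1); total 1.
Path In→x1→Eg (+1); total 2.
Path In→x3→Eg (+1); total 3.
No residual In→Eg path; max flow = 3.
Certifying cut of size 3: {In→Eg, In→x1, In→x3}.

3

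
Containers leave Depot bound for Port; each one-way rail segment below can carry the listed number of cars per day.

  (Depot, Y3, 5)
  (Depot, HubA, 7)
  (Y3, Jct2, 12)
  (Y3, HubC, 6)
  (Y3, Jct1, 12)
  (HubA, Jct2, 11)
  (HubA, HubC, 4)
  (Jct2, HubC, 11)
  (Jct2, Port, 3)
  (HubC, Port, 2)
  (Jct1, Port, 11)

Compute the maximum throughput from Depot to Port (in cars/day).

10

Augment Depot→Y3→Jct2→Port: bottleneck 3, flow now 3.
Augment Depot→Y3→HubC→Port: bottleneck 2, flow now 5.
Augment Depot→HubA→Jct2→Y3→Jct1→Port: bottleneck 3, flow now 8. (uses reverse residual edge)
Augment Depot→HubA→HubC→Y3→Jct1→Port: bottleneck 2, flow now 10. (uses reverse residual edge)
No augmenting path remains; maximum flow = 10.
In the residual graph, reachable from Depot: {Depot, HubA, Jct2, HubC}.
Min-cut edges: Depot→Y3 (5), Jct2→Port (3), HubC→Port (2); capacity 5 + 3 + 2 = 10.
This cut is saturated, so no flow can exceed 10.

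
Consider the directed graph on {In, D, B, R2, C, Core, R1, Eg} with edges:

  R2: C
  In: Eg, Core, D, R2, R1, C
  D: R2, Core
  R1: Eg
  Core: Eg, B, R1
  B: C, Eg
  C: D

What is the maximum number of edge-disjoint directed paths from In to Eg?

4

Assign every edge capacity 1; by Menger, the answer equals the max flow.
Path In→Eg (+1); total 1.
Path In→Core→Eg (+1); total 2.
Path In→R1→Eg (+1); total 3.
Path In→D→Core→B→Eg (+1); total 4.
No residual In→Eg path; max flow = 4.
Certifying cut of size 4: {D→Core, In→Core, In→Eg, In→R1}.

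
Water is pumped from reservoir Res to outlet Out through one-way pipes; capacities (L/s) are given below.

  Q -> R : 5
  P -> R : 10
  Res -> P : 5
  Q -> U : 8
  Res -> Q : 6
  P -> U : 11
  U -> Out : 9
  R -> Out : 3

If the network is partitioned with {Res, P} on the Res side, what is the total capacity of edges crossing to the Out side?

27

Edges leaving {Res, P}: Res→Q (6), P→R (10), P→U (11).
Cut capacity = 6 + 10 + 11 = 27.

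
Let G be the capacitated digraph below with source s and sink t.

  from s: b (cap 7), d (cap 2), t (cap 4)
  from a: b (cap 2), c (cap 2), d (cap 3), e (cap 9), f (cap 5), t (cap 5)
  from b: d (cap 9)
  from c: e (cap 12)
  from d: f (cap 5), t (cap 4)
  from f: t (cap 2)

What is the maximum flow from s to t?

10

Augment s→t: bottleneck 4, flow now 4.
Augment s→d→t: bottleneck 2, flow now 6.
Augment s→b→d→t: bottleneck 2, flow now 8.
Augment s→b→d→f→t: bottleneck 2, flow now 10.
No augmenting path remains; maximum flow = 10.
In the residual graph, reachable from s: {s, b, d, f}.
Min-cut edges: s→t (4), d→t (4), f→t (2); capacity 4 + 4 + 2 = 10.
This cut is saturated, so no flow can exceed 10.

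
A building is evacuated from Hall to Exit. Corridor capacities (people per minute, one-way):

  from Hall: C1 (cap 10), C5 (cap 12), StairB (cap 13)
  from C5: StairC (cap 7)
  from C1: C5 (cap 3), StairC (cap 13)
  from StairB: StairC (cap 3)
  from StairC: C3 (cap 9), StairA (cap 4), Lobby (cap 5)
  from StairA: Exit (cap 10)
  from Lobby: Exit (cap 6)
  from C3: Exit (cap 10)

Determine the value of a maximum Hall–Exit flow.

Augment Hall→C5→StairC→StairA→Exit: bottleneck 4, flow now 4.
Augment Hall→C5→StairC→Lobby→Exit: bottleneck 3, flow now 7.
Augment Hall→C1→StairC→Lobby→Exit: bottleneck 2, flow now 9.
Augment Hall→C1→StairC→C3→Exit: bottleneck 8, flow now 17.
Augment Hall→StairB→StairC→C3→Exit: bottleneck 1, flow now 18.
No augmenting path remains; maximum flow = 18.
In the residual graph, reachable from Hall: {Hall, C5, C1, StairB, StairC}.
Min-cut edges: StairC→StairA (4), StairC→Lobby (5), StairC→C3 (9); capacity 4 + 5 + 9 = 18.
This cut is saturated, so no flow can exceed 18.

18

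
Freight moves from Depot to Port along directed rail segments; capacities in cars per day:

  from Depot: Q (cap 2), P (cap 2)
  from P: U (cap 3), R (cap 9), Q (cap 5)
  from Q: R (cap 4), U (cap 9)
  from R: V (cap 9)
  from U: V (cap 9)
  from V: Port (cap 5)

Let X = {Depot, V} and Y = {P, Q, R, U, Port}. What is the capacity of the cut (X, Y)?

Edges leaving {Depot, V}: Depot→P (2), Depot→Q (2), V→Port (5).
Cut capacity = 2 + 2 + 5 = 9.

9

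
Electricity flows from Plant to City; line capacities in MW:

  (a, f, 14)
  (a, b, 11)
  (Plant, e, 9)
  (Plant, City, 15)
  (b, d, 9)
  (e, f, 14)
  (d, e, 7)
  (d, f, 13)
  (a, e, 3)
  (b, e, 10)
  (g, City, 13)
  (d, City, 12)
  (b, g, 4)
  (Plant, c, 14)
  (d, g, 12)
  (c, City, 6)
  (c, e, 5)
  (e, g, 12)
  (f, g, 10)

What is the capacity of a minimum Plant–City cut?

34

Augment Plant→City: bottleneck 15, flow now 15.
Augment Plant→c→City: bottleneck 6, flow now 21.
Augment Plant→e→g→City: bottleneck 9, flow now 30.
Augment Plant→c→e→g→City: bottleneck 3, flow now 33.
Augment Plant→c→e→f→g→City: bottleneck 1, flow now 34.
No augmenting path remains; maximum flow = 34.
By max-flow min-cut, the minimum cut capacity equals the max flow.
In the residual graph, reachable from Plant: {Plant, c, e, f, g}.
Min-cut edges: Plant→City (15), c→City (6), g→City (13); capacity 15 + 6 + 13 = 34.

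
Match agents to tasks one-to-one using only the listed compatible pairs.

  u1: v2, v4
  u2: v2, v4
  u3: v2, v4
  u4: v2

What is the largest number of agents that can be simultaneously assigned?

2

Unit-capacity flow: source→left, listed edges, right→sink; max matching = max flow.
Augmenting path u1→v2 (+1); matched 1.
Augmenting path u2→v4 (+1); matched 2.
No augmenting path remains; maximum matching = 2.
König certificate: {v2, v4} is a vertex cover of size 2 (every listed pair touches it), so no matching can be larger.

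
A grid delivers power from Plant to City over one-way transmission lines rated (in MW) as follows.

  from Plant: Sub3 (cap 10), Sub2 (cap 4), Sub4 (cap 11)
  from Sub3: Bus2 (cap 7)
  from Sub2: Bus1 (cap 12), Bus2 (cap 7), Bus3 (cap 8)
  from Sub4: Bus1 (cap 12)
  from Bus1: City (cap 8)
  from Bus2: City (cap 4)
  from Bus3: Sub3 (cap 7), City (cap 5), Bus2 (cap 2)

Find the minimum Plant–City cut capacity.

Augment Plant→Sub3→Bus2→City: bottleneck 4, flow now 4.
Augment Plant→Sub2→Bus1→City: bottleneck 4, flow now 8.
Augment Plant→Sub4→Bus1→City: bottleneck 4, flow now 12.
Augment Plant→Sub4→Bus1→Sub2→Bus3→City: bottleneck 4, flow now 16. (uses reverse residual edge)
No augmenting path remains; maximum flow = 16.
By max-flow min-cut, the minimum cut capacity equals the max flow.
In the residual graph, reachable from Plant: {Plant, Sub3, Sub4, Bus1, Bus2}.
Min-cut edges: Plant→Sub2 (4), Bus1→City (8), Bus2→City (4); capacity 4 + 8 + 4 = 16.

16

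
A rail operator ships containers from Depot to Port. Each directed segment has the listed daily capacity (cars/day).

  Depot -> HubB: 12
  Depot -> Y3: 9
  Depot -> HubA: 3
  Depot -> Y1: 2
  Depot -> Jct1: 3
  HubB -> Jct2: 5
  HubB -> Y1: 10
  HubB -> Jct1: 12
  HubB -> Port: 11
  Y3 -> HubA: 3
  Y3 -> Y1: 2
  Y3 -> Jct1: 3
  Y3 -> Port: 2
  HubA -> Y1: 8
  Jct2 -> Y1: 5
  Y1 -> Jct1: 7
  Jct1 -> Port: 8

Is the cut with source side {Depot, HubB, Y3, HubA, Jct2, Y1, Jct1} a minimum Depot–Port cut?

Given cut capacity: 11 + 2 + 8 = 21.
Augment Depot→HubB→Port: bottleneck 11, flow now 11.
Augment Depot→Y3→Port: bottleneck 2, flow now 13.
Augment Depot→Jct1→Port: bottleneck 3, flow now 16.
Augment Depot→HubB→Jct1→Port: bottleneck 1, flow now 17.
Augment Depot→Y3→Jct1→Port: bottleneck 3, flow now 20.
Augment Depot→Y1→Jct1→Port: bottleneck 1, flow now 21.
No augmenting path remains; maximum flow = 21.
Cut capacity 21 equals the max flow, so it is a minimum cut.

Yes — it is a minimum cut (capacity 21).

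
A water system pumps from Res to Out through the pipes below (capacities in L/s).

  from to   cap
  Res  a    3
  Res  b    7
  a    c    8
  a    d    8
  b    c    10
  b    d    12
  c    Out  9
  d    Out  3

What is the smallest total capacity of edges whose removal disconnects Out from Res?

Augment Res→a→c→Out: bottleneck 3, flow now 3.
Augment Res→b→c→Out: bottleneck 6, flow now 9.
Augment Res→b→d→Out: bottleneck 1, flow now 10.
No augmenting path remains; maximum flow = 10.
By max-flow min-cut, the minimum cut capacity equals the max flow.
In the residual graph, reachable from Res: {Res}.
Min-cut edges: Res→a (3), Res→b (7); capacity 3 + 7 = 10.

10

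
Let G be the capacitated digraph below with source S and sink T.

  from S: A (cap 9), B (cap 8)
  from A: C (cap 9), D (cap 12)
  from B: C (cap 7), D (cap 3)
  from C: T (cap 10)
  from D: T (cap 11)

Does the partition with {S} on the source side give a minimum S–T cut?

Yes — it is a minimum cut (capacity 17).

Given cut capacity: 9 + 8 = 17.
Augment S→A→C→T: bottleneck 9, flow now 9.
Augment S→B→C→T: bottleneck 1, flow now 10.
Augment S→B→D→T: bottleneck 3, flow now 13.
Augment S→B→C→A→D→T: bottleneck 4, flow now 17. (uses reverse residual edge)
No augmenting path remains; maximum flow = 17.
Cut capacity 17 equals the max flow, so it is a minimum cut.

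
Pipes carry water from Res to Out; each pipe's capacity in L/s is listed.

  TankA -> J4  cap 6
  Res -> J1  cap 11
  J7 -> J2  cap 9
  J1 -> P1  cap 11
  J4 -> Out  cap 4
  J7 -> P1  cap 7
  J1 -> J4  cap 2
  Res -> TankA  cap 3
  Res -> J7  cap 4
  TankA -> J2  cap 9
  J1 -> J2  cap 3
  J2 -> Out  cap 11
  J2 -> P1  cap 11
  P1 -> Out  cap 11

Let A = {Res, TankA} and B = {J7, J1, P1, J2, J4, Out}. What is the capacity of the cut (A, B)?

30

Edges leaving {Res, TankA}: Res→J7 (4), Res→J1 (11), TankA→J2 (9), TankA→J4 (6).
Cut capacity = 4 + 11 + 9 + 6 = 30.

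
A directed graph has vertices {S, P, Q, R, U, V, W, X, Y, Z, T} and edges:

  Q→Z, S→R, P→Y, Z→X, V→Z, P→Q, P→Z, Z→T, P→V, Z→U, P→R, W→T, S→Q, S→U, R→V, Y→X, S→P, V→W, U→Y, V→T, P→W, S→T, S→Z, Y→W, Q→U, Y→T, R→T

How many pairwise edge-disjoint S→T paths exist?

5

Assign every edge capacity 1; by Menger, the answer equals the max flow.
Path S→T (+1); total 1.
Path S→R→T (+1); total 2.
Path S→Z→T (+1); total 3.
Path S→P→V→T (+1); total 4.
Path S→U→Y→T (+1); total 5.
No residual S→T path; max flow = 5.
Certifying cut of size 5: {S→P, S→R, S→T, U→Y, Z→T}.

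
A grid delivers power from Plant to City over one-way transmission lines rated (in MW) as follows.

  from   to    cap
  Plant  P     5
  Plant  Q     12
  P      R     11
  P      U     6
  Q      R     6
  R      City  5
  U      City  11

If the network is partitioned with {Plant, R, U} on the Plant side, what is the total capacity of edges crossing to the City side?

33

Edges leaving {Plant, R, U}: Plant→P (5), Plant→Q (12), R→City (5), U→City (11).
Cut capacity = 5 + 12 + 5 + 11 = 33.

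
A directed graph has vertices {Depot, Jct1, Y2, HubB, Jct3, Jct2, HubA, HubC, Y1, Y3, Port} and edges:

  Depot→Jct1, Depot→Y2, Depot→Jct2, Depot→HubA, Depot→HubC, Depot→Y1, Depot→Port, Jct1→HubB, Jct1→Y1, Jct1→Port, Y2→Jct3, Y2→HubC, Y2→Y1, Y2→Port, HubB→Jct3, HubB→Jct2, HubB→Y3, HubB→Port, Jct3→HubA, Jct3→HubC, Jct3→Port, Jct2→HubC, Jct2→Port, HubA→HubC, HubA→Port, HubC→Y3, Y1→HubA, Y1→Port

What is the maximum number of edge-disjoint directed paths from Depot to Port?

Assign every edge capacity 1; by Menger, the answer equals the max flow.
Path Depot→Port (+1); total 1.
Path Depot→Jct1→Port (+1); total 2.
Path Depot→Y2→Port (+1); total 3.
Path Depot→Jct2→Port (+1); total 4.
Path Depot→HubA→Port (+1); total 5.
Path Depot→Y1→Port (+1); total 6.
No residual Depot→Port path; max flow = 6.
Certifying cut of size 6: {Depot→HubA, Depot→Jct1, Depot→Jct2, Depot→Port, Depot→Y1, Depot→Y2}.

6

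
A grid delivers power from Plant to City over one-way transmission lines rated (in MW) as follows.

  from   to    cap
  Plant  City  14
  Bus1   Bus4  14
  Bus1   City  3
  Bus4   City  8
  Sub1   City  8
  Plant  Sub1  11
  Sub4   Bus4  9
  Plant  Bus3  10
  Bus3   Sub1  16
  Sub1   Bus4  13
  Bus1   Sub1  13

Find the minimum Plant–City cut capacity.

30

Augment Plant→City: bottleneck 14, flow now 14.
Augment Plant→Sub1→City: bottleneck 8, flow now 22.
Augment Plant→Sub1→Bus4→City: bottleneck 3, flow now 25.
Augment Plant→Bus3→Sub1→Bus4→City: bottleneck 5, flow now 30.
No augmenting path remains; maximum flow = 30.
By max-flow min-cut, the minimum cut capacity equals the max flow.
In the residual graph, reachable from Plant: {Plant, Bus3, Sub1, Bus4}.
Min-cut edges: Plant→City (14), Sub1→City (8), Bus4→City (8); capacity 14 + 8 + 8 = 30.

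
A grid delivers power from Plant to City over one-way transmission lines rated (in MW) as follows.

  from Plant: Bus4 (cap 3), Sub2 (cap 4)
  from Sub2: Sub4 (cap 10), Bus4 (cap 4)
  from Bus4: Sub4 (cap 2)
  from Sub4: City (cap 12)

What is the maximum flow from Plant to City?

Augment Plant→Sub2→Sub4→City: bottleneck 4, flow now 4.
Augment Plant→Bus4→Sub4→City: bottleneck 2, flow now 6.
No augmenting path remains; maximum flow = 6.
In the residual graph, reachable from Plant: {Plant, Bus4}.
Min-cut edges: Plant→Sub2 (4), Bus4→Sub4 (2); capacity 4 + 2 = 6.
This cut is saturated, so no flow can exceed 6.

6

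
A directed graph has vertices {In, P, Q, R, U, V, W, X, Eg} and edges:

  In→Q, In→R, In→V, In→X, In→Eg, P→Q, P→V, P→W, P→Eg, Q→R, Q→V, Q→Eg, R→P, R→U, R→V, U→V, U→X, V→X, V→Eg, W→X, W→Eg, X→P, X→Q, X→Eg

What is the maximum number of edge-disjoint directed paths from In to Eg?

Assign every edge capacity 1; by Menger, the answer equals the max flow.
Path In→Eg (+1); total 1.
Path In→Q→Eg (+1); total 2.
Path In→V→Eg (+1); total 3.
Path In→X→Eg (+1); total 4.
Path In→R→P→Eg (+1); total 5.
No residual In→Eg path; max flow = 5.
Certifying cut of size 5: {In→Eg, In→Q, In→R, In→V, In→X}.

5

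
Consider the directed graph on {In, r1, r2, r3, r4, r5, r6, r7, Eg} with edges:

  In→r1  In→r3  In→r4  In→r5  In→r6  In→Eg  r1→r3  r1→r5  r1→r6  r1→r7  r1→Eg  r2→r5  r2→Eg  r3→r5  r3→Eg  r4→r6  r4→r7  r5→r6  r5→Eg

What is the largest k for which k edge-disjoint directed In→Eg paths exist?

4

Assign every edge capacity 1; by Menger, the answer equals the max flow.
Path In→Eg (+1); total 1.
Path In→r1→Eg (+1); total 2.
Path In→r3→Eg (+1); total 3.
Path In→r5→Eg (+1); total 4.
No residual In→Eg path; max flow = 4.
Certifying cut of size 4: {In→Eg, In→r1, In→r3, In→r5}.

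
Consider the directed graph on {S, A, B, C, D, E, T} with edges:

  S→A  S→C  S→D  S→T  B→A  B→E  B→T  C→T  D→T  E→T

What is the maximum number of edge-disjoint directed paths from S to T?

Assign every edge capacity 1; by Menger, the answer equals the max flow.
Path S→T (+1); total 1.
Path S→C→T (+1); total 2.
Path S→D→T (+1); total 3.
No residual S→T path; max flow = 3.
Certifying cut of size 3: {S→C, S→D, S→T}.

3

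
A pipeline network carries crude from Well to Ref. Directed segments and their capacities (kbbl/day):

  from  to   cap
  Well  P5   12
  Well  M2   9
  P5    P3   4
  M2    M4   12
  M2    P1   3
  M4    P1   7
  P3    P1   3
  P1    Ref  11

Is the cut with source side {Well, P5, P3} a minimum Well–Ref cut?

No — its capacity is 12, but the minimum cut has capacity 11.

Given cut capacity: 9 + 3 = 12.
Augment Well→M2→P1→Ref: bottleneck 3, flow now 3.
Augment Well→P5→P3→P1→Ref: bottleneck 3, flow now 6.
Augment Well→M2→M4→P1→Ref: bottleneck 5, flow now 11.
No augmenting path remains; maximum flow = 11.
In the residual graph, reachable from Well: {Well, P5, M2, M4, P3, P1}.
Min-cut edges: P1→Ref (11); capacity 11 = 11.
Cut capacity 12 exceeds the max flow 11, so it is not minimum.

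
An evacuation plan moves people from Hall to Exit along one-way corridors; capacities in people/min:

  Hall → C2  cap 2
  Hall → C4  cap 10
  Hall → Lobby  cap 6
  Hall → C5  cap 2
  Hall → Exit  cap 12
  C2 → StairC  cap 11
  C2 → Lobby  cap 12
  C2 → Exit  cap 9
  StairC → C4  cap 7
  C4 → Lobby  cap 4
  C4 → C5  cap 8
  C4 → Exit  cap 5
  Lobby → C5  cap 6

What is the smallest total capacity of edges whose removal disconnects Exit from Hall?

Augment Hall→Exit: bottleneck 12, flow now 12.
Augment Hall→C2→Exit: bottleneck 2, flow now 14.
Augment Hall→C4→Exit: bottleneck 5, flow now 19.
No augmenting path remains; maximum flow = 19.
By max-flow min-cut, the minimum cut capacity equals the max flow.
In the residual graph, reachable from Hall: {Hall, C4, Lobby, C5}.
Min-cut edges: Hall→C2 (2), Hall→Exit (12), C4→Exit (5); capacity 2 + 12 + 5 = 19.

19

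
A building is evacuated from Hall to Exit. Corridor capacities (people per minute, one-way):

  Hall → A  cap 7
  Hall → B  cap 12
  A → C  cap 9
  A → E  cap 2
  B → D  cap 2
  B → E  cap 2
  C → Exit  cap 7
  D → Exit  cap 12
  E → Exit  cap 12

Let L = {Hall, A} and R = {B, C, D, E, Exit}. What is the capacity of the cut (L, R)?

Edges leaving {Hall, A}: Hall→B (12), A→C (9), A→E (2).
Cut capacity = 12 + 9 + 2 = 23.

23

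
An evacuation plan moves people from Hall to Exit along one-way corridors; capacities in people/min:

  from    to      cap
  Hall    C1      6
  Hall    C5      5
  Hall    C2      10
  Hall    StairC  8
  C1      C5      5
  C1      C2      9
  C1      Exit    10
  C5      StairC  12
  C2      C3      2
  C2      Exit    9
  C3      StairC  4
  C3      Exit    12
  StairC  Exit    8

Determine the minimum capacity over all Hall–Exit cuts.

Augment Hall→C1→Exit: bottleneck 6, flow now 6.
Augment Hall→C2→Exit: bottleneck 9, flow now 15.
Augment Hall→StairC→Exit: bottleneck 8, flow now 23.
Augment Hall→C2→C3→Exit: bottleneck 1, flow now 24.
No augmenting path remains; maximum flow = 24.
By max-flow min-cut, the minimum cut capacity equals the max flow.
In the residual graph, reachable from Hall: {Hall, C5, StairC}.
Min-cut edges: Hall→C1 (6), Hall→C2 (10), StairC→Exit (8); capacity 6 + 10 + 8 = 24.

24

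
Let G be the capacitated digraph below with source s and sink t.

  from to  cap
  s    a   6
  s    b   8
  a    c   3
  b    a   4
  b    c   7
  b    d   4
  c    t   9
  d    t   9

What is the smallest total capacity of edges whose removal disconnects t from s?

Augment s→a→c→t: bottleneck 3, flow now 3.
Augment s→b→c→t: bottleneck 6, flow now 9.
Augment s→b→d→t: bottleneck 2, flow now 11.
No augmenting path remains; maximum flow = 11.
By max-flow min-cut, the minimum cut capacity equals the max flow.
In the residual graph, reachable from s: {s, a}.
Min-cut edges: s→b (8), a→c (3); capacity 8 + 3 = 11.

11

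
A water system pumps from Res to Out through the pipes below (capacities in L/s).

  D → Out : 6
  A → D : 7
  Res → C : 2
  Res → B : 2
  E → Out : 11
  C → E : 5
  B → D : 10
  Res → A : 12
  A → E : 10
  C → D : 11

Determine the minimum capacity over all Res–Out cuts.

Augment Res→A→D→Out: bottleneck 6, flow now 6.
Augment Res→A→E→Out: bottleneck 6, flow now 12.
Augment Res→C→E→Out: bottleneck 2, flow now 14.
Augment Res→B→D→A→E→Out: bottleneck 2, flow now 16. (uses reverse residual edge)
No augmenting path remains; maximum flow = 16.
By max-flow min-cut, the minimum cut capacity equals the max flow.
In the residual graph, reachable from Res: {Res}.
Min-cut edges: Res→A (12), Res→B (2), Res→C (2); capacity 12 + 2 + 2 = 16.

16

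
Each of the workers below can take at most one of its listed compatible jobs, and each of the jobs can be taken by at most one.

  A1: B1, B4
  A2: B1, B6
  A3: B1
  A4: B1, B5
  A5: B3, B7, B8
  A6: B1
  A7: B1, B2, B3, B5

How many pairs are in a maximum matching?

6

Unit-capacity flow: source→left, listed edges, right→sink; max matching = max flow.
Augmenting path A1→B1 (+1); matched 1.
Augmenting path A2→B6 (+1); matched 2.
Augmenting path A4→B5 (+1); matched 3.
Augmenting path A5→B3 (+1); matched 4.
Augmenting path A7→B2 (+1); matched 5.
Augmenting path A3→B1→A1→B4 (+1); matched 6.
No augmenting path remains; maximum matching = 6.
König certificate: {A1, A2, A4, A5, A7, B1} is a vertex cover of size 6 (every listed pair touches it), so no matching can be larger.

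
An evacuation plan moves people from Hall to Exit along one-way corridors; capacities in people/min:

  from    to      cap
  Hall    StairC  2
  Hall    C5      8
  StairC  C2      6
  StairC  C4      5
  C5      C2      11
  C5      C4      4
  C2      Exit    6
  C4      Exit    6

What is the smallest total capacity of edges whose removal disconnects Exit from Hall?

10

Augment Hall→StairC→C2→Exit: bottleneck 2, flow now 2.
Augment Hall→C5→C2→Exit: bottleneck 4, flow now 6.
Augment Hall→C5→C4→Exit: bottleneck 4, flow now 10.
No augmenting path remains; maximum flow = 10.
By max-flow min-cut, the minimum cut capacity equals the max flow.
In the residual graph, reachable from Hall: {Hall}.
Min-cut edges: Hall→StairC (2), Hall→C5 (8); capacity 2 + 8 = 10.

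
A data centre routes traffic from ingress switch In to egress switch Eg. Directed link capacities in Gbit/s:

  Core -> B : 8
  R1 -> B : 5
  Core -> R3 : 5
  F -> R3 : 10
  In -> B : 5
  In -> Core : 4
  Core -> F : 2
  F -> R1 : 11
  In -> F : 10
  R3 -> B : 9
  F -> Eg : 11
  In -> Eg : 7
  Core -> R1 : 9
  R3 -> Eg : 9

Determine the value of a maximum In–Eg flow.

Augment In→Eg: bottleneck 7, flow now 7.
Augment In→F→Eg: bottleneck 10, flow now 17.
Augment In→Core→F→Eg: bottleneck 1, flow now 18.
Augment In→Core→R3→Eg: bottleneck 3, flow now 21.
No augmenting path remains; maximum flow = 21.
In the residual graph, reachable from In: {In, B}.
Min-cut edges: In→Core (4), In→F (10), In→Eg (7); capacity 4 + 10 + 7 = 21.
This cut is saturated, so no flow can exceed 21.

21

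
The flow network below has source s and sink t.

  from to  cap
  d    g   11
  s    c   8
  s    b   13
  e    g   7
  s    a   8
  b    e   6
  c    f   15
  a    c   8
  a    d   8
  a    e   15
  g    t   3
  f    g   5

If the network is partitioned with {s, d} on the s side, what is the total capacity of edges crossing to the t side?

40

Edges leaving {s, d}: s→a (8), s→b (13), s→c (8), d→g (11).
Cut capacity = 8 + 13 + 8 + 11 = 40.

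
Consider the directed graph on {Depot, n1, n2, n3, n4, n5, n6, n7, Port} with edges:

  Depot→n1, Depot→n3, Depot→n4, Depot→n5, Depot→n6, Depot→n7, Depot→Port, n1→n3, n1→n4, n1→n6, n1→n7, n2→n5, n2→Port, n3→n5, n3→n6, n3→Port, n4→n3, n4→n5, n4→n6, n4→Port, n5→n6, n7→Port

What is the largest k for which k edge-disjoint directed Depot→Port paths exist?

4

Assign every edge capacity 1; by Menger, the answer equals the max flow.
Path Depot→Port (+1); total 1.
Path Depot→n3→Port (+1); total 2.
Path Depot→n4→Port (+1); total 3.
Path Depot→n7→Port (+1); total 4.
No residual Depot→Port path; max flow = 4.
Certifying cut of size 4: {Depot→Port, n3→Port, n4→Port, n7→Port}.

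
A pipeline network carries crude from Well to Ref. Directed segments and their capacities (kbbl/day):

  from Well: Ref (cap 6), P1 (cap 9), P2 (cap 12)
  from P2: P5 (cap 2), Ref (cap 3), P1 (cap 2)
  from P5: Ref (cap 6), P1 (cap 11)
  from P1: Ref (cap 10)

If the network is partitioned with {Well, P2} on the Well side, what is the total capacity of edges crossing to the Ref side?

22

Edges leaving {Well, P2}: Well→P1 (9), Well→Ref (6), P2→P5 (2), P2→P1 (2), P2→Ref (3).
Cut capacity = 9 + 6 + 2 + 2 + 3 = 22.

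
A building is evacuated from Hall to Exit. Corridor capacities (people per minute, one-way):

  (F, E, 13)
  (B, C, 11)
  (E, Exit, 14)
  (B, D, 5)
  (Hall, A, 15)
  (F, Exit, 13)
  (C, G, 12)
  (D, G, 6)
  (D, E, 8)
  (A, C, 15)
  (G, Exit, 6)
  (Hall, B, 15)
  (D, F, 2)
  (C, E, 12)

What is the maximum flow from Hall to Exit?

Augment Hall→A→C→E→Exit: bottleneck 12, flow now 12.
Augment Hall→A→C→G→Exit: bottleneck 3, flow now 15.
Augment Hall→B→C→G→Exit: bottleneck 3, flow now 18.
Augment Hall→B→D→E→Exit: bottleneck 2, flow now 20.
Augment Hall→B→D→F→Exit: bottleneck 2, flow now 22.
No augmenting path remains; maximum flow = 22.
In the residual graph, reachable from Hall: {Hall, A, B, C, D, E, G}.
Min-cut edges: D→F (2), E→Exit (14), G→Exit (6); capacity 2 + 14 + 6 = 22.
This cut is saturated, so no flow can exceed 22.

22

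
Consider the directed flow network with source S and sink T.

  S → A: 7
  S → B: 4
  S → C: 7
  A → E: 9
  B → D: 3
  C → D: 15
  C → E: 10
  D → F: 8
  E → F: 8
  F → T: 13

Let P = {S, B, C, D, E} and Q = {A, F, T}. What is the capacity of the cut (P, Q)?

23

Edges leaving {S, B, C, D, E}: S→A (7), D→F (8), E→F (8).
Cut capacity = 7 + 8 + 8 = 23.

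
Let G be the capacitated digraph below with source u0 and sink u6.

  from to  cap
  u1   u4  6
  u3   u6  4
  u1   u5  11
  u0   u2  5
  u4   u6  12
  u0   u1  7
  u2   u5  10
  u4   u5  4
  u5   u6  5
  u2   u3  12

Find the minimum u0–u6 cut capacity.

Augment u0→u1→u4→u6: bottleneck 6, flow now 6.
Augment u0→u1→u5→u6: bottleneck 1, flow now 7.
Augment u0→u2→u3→u6: bottleneck 4, flow now 11.
Augment u0→u2→u5→u6: bottleneck 1, flow now 12.
No augmenting path remains; maximum flow = 12.
By max-flow min-cut, the minimum cut capacity equals the max flow.
In the residual graph, reachable from u0: {u0}.
Min-cut edges: u0→u1 (7), u0→u2 (5); capacity 7 + 5 = 12.

12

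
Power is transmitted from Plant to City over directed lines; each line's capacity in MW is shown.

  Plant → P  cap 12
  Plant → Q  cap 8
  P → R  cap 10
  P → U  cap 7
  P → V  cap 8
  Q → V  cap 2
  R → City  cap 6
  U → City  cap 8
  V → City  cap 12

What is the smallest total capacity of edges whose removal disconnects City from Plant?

Augment Plant→P→R→City: bottleneck 6, flow now 6.
Augment Plant→P→U→City: bottleneck 6, flow now 12.
Augment Plant→Q→V→City: bottleneck 2, flow now 14.
No augmenting path remains; maximum flow = 14.
By max-flow min-cut, the minimum cut capacity equals the max flow.
In the residual graph, reachable from Plant: {Plant, Q}.
Min-cut edges: Plant→P (12), Q→V (2); capacity 12 + 2 = 14.

14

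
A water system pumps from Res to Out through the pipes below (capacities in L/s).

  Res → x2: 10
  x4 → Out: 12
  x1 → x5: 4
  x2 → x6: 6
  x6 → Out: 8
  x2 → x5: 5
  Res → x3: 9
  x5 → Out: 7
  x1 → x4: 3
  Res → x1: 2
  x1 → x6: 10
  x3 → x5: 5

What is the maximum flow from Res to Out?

15

Augment Res→x1→x4→Out: bottleneck 2, flow now 2.
Augment Res→x2→x5→Out: bottleneck 5, flow now 7.
Augment Res→x2→x6→Out: bottleneck 5, flow now 12.
Augment Res→x3→x5→Out: bottleneck 2, flow now 14.
Augment Res→x3→x5→x2→x6→Out: bottleneck 1, flow now 15. (uses reverse residual edge)
No augmenting path remains; maximum flow = 15.
In the residual graph, reachable from Res: {Res, x2, x3, x5}.
Min-cut edges: Res→x1 (2), x2→x6 (6), x5→Out (7); capacity 2 + 6 + 7 = 15.
This cut is saturated, so no flow can exceed 15.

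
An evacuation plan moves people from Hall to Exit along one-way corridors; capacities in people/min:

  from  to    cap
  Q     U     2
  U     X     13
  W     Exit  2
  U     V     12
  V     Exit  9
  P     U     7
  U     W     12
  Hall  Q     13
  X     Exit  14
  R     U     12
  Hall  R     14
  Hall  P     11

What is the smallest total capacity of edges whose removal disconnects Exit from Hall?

Augment Hall→P→U→V→Exit: bottleneck 7, flow now 7.
Augment Hall→Q→U→V→Exit: bottleneck 2, flow now 9.
Augment Hall→R→U→W→Exit: bottleneck 2, flow now 11.
Augment Hall→R→U→X→Exit: bottleneck 10, flow now 21.
No augmenting path remains; maximum flow = 21.
By max-flow min-cut, the minimum cut capacity equals the max flow.
In the residual graph, reachable from Hall: {Hall, P, Q, R}.
Min-cut edges: P→U (7), Q→U (2), R→U (12); capacity 7 + 2 + 12 = 21.

21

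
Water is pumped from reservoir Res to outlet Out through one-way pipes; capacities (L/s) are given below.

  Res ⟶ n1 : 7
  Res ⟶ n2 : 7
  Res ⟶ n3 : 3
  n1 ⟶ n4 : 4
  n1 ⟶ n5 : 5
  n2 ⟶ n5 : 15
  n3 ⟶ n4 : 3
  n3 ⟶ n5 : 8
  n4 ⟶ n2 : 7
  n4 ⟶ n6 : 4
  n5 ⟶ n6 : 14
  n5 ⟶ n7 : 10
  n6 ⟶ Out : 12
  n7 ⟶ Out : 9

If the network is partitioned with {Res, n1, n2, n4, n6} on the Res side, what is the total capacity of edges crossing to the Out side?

Edges leaving {Res, n1, n2, n4, n6}: Res→n3 (3), n1→n5 (5), n2→n5 (15), n6→Out (12).
Cut capacity = 3 + 5 + 15 + 12 = 35.

35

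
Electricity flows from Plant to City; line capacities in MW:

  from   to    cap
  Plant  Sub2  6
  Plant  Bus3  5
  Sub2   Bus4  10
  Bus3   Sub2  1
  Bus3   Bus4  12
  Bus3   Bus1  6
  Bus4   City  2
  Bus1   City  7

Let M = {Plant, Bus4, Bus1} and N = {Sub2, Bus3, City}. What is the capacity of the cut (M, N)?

Edges leaving {Plant, Bus4, Bus1}: Plant→Sub2 (6), Plant→Bus3 (5), Bus4→City (2), Bus1→City (7).
Cut capacity = 6 + 5 + 2 + 7 = 20.

20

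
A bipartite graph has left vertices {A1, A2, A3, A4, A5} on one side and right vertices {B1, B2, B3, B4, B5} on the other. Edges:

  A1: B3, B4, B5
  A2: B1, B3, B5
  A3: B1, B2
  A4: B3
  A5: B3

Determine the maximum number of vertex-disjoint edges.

Unit-capacity flow: source→left, listed edges, right→sink; max matching = max flow.
Augmenting path A1→B3 (+1); matched 1.
Augmenting path A2→B1 (+1); matched 2.
Augmenting path A3→B2 (+1); matched 3.
Augmenting path A4→B3→A1→B4 (+1); matched 4.
No augmenting path remains; maximum matching = 4.
König certificate: {A1, A2, A3, B3} is a vertex cover of size 4 (every listed pair touches it), so no matching can be larger.

4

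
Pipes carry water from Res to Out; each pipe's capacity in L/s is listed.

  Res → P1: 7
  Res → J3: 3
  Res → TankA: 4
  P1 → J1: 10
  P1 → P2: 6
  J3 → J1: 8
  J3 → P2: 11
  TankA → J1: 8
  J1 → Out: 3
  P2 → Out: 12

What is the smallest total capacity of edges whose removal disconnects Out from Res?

Augment Res→P1→J1→Out: bottleneck 3, flow now 3.
Augment Res→P1→P2→Out: bottleneck 4, flow now 7.
Augment Res→J3→P2→Out: bottleneck 3, flow now 10.
Augment Res→TankA→J1→P1→P2→Out: bottleneck 2, flow now 12. (uses reverse residual edge)
No augmenting path remains; maximum flow = 12.
By max-flow min-cut, the minimum cut capacity equals the max flow.
In the residual graph, reachable from Res: {Res, P1, TankA, J1}.
Min-cut edges: Res→J3 (3), P1→P2 (6), J1→Out (3); capacity 3 + 6 + 3 = 12.

12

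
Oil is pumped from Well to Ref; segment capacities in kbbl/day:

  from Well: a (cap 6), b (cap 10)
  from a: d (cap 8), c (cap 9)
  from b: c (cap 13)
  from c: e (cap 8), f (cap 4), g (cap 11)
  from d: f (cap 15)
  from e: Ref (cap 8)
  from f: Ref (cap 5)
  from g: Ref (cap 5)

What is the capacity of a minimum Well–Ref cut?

16

Augment Well→a→c→e→Ref: bottleneck 6, flow now 6.
Augment Well→b→c→e→Ref: bottleneck 2, flow now 8.
Augment Well→b→c→f→Ref: bottleneck 4, flow now 12.
Augment Well→b→c→g→Ref: bottleneck 4, flow now 16.
No augmenting path remains; maximum flow = 16.
By max-flow min-cut, the minimum cut capacity equals the max flow.
In the residual graph, reachable from Well: {Well}.
Min-cut edges: Well→a (6), Well→b (10); capacity 6 + 10 = 16.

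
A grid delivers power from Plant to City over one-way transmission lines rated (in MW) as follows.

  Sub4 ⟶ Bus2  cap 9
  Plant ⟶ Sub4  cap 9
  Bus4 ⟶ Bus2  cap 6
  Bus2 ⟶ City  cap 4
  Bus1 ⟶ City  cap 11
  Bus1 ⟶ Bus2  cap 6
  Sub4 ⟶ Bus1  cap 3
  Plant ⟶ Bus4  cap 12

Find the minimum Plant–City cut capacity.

7

Augment Plant→Bus4→Bus2→City: bottleneck 4, flow now 4.
Augment Plant→Sub4→Bus1→City: bottleneck 3, flow now 7.
No augmenting path remains; maximum flow = 7.
By max-flow min-cut, the minimum cut capacity equals the max flow.
In the residual graph, reachable from Plant: {Plant, Bus4, Sub4, Bus2}.
Min-cut edges: Sub4→Bus1 (3), Bus2→City (4); capacity 3 + 4 = 7.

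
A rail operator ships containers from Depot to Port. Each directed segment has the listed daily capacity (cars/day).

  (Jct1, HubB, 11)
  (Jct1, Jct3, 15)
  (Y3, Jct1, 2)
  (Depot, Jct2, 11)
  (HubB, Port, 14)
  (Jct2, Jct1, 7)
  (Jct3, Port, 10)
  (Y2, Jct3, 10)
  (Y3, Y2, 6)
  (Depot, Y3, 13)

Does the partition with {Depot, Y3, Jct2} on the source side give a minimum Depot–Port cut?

Yes — it is a minimum cut (capacity 15).

Given cut capacity: 2 + 6 + 7 = 15.
Augment Depot→Y3→Jct1→Jct3→Port: bottleneck 2, flow now 2.
Augment Depot→Y3→Y2→Jct3→Port: bottleneck 6, flow now 8.
Augment Depot→Jct2→Jct1→Jct3→Port: bottleneck 2, flow now 10.
Augment Depot→Jct2→Jct1→HubB→Port: bottleneck 5, flow now 15.
No augmenting path remains; maximum flow = 15.
Cut capacity 15 equals the max flow, so it is a minimum cut.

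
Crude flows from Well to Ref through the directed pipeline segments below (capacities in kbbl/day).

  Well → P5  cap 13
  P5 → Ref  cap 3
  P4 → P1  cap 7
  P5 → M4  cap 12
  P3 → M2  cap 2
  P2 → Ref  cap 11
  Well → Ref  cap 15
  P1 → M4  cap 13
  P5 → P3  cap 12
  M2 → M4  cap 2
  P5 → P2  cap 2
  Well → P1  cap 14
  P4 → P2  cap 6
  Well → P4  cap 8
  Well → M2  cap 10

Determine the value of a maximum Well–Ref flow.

26

Augment Well→Ref: bottleneck 15, flow now 15.
Augment Well→P5→Ref: bottleneck 3, flow now 18.
Augment Well→P5→P2→Ref: bottleneck 2, flow now 20.
Augment Well→P4→P2→Ref: bottleneck 6, flow now 26.
No augmenting path remains; maximum flow = 26.
In the residual graph, reachable from Well: {Well, P5, P3, P4, M2, P1, M4}.
Min-cut edges: Well→Ref (15), P5→P2 (2), P5→Ref (3), P4→P2 (6); capacity 15 + 2 + 3 + 6 = 26.
This cut is saturated, so no flow can exceed 26.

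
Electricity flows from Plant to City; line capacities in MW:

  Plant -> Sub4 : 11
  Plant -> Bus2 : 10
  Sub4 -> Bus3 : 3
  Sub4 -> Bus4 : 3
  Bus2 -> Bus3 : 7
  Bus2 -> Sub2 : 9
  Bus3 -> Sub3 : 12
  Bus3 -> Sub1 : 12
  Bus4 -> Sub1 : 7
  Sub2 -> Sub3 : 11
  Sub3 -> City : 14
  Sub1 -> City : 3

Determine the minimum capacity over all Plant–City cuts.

16

Augment Plant→Sub4→Bus3→Sub3→City: bottleneck 3, flow now 3.
Augment Plant→Sub4→Bus4→Sub1→City: bottleneck 3, flow now 6.
Augment Plant→Bus2→Bus3→Sub3→City: bottleneck 7, flow now 13.
Augment Plant→Bus2→Sub2→Sub3→City: bottleneck 3, flow now 16.
No augmenting path remains; maximum flow = 16.
By max-flow min-cut, the minimum cut capacity equals the max flow.
In the residual graph, reachable from Plant: {Plant, Sub4}.
Min-cut edges: Plant→Bus2 (10), Sub4→Bus3 (3), Sub4→Bus4 (3); capacity 10 + 3 + 3 = 16.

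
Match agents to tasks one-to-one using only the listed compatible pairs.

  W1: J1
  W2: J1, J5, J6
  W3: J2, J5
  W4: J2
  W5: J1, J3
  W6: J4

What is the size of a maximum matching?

6

Unit-capacity flow: source→left, listed edges, right→sink; max matching = max flow.
Augmenting path W1→J1 (+1); matched 1.
Augmenting path W2→J5 (+1); matched 2.
Augmenting path W3→J2 (+1); matched 3.
Augmenting path W5→J3 (+1); matched 4.
Augmenting path W6→J4 (+1); matched 5.
Augmenting path W4→J2→W3→J5→W2→J6 (+1); matched 6.
No augmenting path remains; maximum matching = 6.
König certificate: {W1, W2, W3, W4, W5, W6} is a vertex cover of size 6 (every listed pair touches it), so no matching can be larger.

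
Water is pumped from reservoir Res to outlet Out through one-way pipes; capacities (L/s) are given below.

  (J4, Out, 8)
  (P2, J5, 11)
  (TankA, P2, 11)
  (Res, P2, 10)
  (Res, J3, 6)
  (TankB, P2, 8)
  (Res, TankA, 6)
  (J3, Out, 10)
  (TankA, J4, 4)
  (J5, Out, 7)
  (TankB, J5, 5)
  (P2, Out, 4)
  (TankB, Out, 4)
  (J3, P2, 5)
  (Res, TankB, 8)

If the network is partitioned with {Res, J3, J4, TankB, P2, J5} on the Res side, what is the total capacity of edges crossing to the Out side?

Edges leaving {Res, J3, J4, TankB, P2, J5}: Res→TankA (6), J3→Out (10), J4→Out (8), TankB→Out (4), P2→Out (4), J5→Out (7).
Cut capacity = 6 + 10 + 8 + 4 + 4 + 7 = 39.

39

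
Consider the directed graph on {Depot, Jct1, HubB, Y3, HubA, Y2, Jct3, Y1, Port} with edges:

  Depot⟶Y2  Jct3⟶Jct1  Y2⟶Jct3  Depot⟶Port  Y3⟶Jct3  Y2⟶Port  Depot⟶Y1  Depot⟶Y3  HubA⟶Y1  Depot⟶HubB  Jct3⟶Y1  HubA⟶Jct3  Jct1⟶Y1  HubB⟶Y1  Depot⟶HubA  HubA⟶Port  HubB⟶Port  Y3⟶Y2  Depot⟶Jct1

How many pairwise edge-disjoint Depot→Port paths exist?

Assign every edge capacity 1; by Menger, the answer equals the max flow.
Path Depot→Port (+1); total 1.
Path Depot→HubB→Port (+1); total 2.
Path Depot→HubA→Port (+1); total 3.
Path Depot→Y2→Port (+1); total 4.
No residual Depot→Port path; max flow = 4.
Certifying cut of size 4: {Depot→HubA, Depot→HubB, Depot→Port, Y2→Port}.

4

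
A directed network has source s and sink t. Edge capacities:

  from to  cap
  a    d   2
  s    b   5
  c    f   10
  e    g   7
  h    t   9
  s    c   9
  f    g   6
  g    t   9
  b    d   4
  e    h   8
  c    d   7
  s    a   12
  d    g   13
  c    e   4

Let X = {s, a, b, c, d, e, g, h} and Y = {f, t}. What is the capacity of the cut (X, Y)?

28

Edges leaving {s, a, b, c, d, e, g, h}: c→f (10), g→t (9), h→t (9).
Cut capacity = 10 + 9 + 9 = 28.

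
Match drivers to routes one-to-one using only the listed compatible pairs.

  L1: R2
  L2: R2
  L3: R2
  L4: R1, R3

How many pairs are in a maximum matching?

Unit-capacity flow: source→left, listed edges, right→sink; max matching = max flow.
Augmenting path L1→R2 (+1); matched 1.
Augmenting path L4→R1 (+1); matched 2.
No augmenting path remains; maximum matching = 2.
König certificate: {L4, R2} is a vertex cover of size 2 (every listed pair touches it), so no matching can be larger.

2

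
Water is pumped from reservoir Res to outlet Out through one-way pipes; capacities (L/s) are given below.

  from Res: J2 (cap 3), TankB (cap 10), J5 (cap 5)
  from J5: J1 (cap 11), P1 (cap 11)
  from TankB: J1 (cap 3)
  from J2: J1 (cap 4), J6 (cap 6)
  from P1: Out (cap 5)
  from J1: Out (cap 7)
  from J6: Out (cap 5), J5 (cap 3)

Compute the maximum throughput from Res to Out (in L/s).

11

Augment Res→J5→P1→Out: bottleneck 5, flow now 5.
Augment Res→TankB→J1→Out: bottleneck 3, flow now 8.
Augment Res→J2→J1→Out: bottleneck 3, flow now 11.
No augmenting path remains; maximum flow = 11.
In the residual graph, reachable from Res: {Res, TankB}.
Min-cut edges: Res→J5 (5), Res→J2 (3), TankB→J1 (3); capacity 5 + 3 + 3 = 11.
This cut is saturated, so no flow can exceed 11.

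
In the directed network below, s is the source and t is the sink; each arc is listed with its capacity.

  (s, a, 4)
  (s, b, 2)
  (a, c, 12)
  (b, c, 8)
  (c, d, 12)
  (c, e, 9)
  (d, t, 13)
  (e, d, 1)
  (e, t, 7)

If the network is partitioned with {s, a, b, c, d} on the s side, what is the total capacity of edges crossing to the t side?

22

Edges leaving {s, a, b, c, d}: c→e (9), d→t (13).
Cut capacity = 9 + 13 = 22.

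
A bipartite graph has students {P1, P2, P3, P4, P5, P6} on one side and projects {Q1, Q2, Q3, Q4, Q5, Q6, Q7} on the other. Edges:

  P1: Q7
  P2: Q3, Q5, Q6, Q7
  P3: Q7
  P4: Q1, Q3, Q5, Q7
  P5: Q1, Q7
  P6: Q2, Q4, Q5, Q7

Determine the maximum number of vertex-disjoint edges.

Unit-capacity flow: source→left, listed edges, right→sink; max matching = max flow.
Augmenting path P1→Q7 (+1); matched 1.
Augmenting path P2→Q3 (+1); matched 2.
Augmenting path P4→Q1 (+1); matched 3.
Augmenting path P6→Q2 (+1); matched 4.
Augmenting path P5→Q1→P4→Q5 (+1); matched 5.
No augmenting path remains; maximum matching = 5.
König certificate: {P2, P4, P5, P6, Q7} is a vertex cover of size 5 (every listed pair touches it), so no matching can be larger.

5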